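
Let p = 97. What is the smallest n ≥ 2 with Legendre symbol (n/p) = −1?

(2/97) = +1, so 2 is a residue.
(3/97) = +1, so 3 is a residue.
(4/97) = +1, so 4 is a residue.
(5/97) = −1, so 5 is the smallest positive non-residue mod 97.

5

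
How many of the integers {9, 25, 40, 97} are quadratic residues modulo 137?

(9/137) = +1 → QR.
(25/137) = +1 → QR.
(40/137) = -1 → non-residue.
(97/137) = -1 → non-residue.
Total quadratic residues among the 4: 2.

2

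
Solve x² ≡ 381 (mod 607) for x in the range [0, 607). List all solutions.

Since 607 ≡ 3 (mod 4), a square root of 381 is 381^((607+1)/4) = 381^152 mod 607.
Repeated squaring: 381^2≡88, 381^4≡460, 381^8≡364, 381^16≡170, 381^32≡371, 381^64≡459, 381^128≡52 (mod 607).
381^152 = 381^(128+16+8) ≡ 53 (mod 607).
Check: 53² = 2809 ≡ 381 (mod 607). The two roots are 53 and 554.

53, 554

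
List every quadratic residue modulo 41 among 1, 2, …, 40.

1 2 4 5 8 9 10 16 18 20 21 23 25 31 32 33 36 37 39 40

Square k = 1,…,20 (k and 41−k give the same square):
1²=1, 2²=4, 3²=9, 4²=16, 5²=25, 6²=36, 7²≡8, 8²≡23, 9²≡40, 10²≡18, 11²≡39, 12²≡21, 13²≡5, 14²≡32, 15²≡20, 16²≡10, 17²≡2, 18²≡37, 19²≡33, 20²≡31 (mod 41).
So the quadratic residues mod 41 are {1, 2, 4, 5, 8, 9, 10, 16, 18, 20, 21, 23, 25, 31, 32, 33, 36, 37, 39, 40}.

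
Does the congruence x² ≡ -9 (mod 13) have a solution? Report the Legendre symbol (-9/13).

1

First reduce: -9 ≡ 4 (mod 13).
Pull out 2^2: since 13 ≡ 5 (mod 8), (2/13) = -1, so (2/13)^2 = +1.
Reached (1/13) = 1. Collecting the sign flips along the way, the symbol is +1.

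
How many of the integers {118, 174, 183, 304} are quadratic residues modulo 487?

1

(118/487) = -1 → non-residue.
(174/487) = -1 → non-residue.
(183/487) = -1 → non-residue.
(304/487) = +1 → QR.
Total quadratic residues among the 4: 1.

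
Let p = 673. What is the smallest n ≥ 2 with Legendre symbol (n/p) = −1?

5

(2/673) = +1, so 2 is a residue.
(3/673) = +1, so 3 is a residue.
(4/673) = +1, so 4 is a residue.
(5/673) = −1, so 5 is the smallest positive non-residue mod 673.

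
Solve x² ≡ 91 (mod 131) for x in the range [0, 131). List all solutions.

22, 109

Since 131 ≡ 3 (mod 4), a square root of 91 is 91^((131+1)/4) = 91^33 mod 131.
Repeated squaring: 91^2≡28, 91^4≡129, 91^8≡4, 91^16≡16, 91^32≡125 (mod 131).
91^33 = 91^(32+1) ≡ 109 (mod 131).
Check: 109² = 11881 ≡ 91 (mod 131). The two roots are 22 and 109.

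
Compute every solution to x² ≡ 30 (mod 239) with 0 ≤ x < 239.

35, 204

Since 239 ≡ 3 (mod 4), a square root of 30 is 30^((239+1)/4) = 30^60 mod 239.
Repeated squaring: 30^2≡183, 30^4≡29, 30^8≡124, 30^16≡80, 30^32≡186 (mod 239).
30^60 = 30^(32+16+8+4) ≡ 204 (mod 239).
Check: 204² = 41616 ≡ 30 (mod 239). The two roots are 35 and 204.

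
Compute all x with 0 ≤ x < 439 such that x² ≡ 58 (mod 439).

136, 303

Since 439 ≡ 3 (mod 4), a square root of 58 is 58^((439+1)/4) = 58^110 mod 439.
Repeated squaring: 58^2≡291, 58^4≡393, 58^8≡360, 58^16≡95, 58^32≡245, 58^64≡321 (mod 439).
58^110 = 58^(64+32+8+4+2) ≡ 303 (mod 439).
Check: 303² = 91809 ≡ 58 (mod 439). The two roots are 136 and 303.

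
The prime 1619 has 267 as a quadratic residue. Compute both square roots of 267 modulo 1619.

Since 1619 ≡ 3 (mod 4), a square root of 267 is 267^((1619+1)/4) = 267^405 mod 1619.
Repeated squaring: 267^2≡53, 267^4≡1190, 267^8≡1094, 267^16≡395, 267^32≡601, 267^64≡164, 267^128≡992, 267^256≡1331 (mod 1619).
267^405 = 267^(256+128+16+4+1) ≡ 1070 (mod 1619).
Check: 1070² = 1144900 ≡ 267 (mod 1619). The two roots are 549 and 1070.

549, 1070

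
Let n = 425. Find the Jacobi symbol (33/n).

Reciprocity: 33 ≡ 1 and 425 ≡ 1 (mod 4), so (33/425) = +(425/33).
Reduce top mod 33: now compute (29/33).
Reciprocity: 29 ≡ 1 and 33 ≡ 1 (mod 4), so (29/33) = +(33/29).
Reduce top mod 29: now compute (4/29).
Pull out 2^2: since 29 ≡ 5 (mod 8), (2/29) = -1, so (2/29)^2 = +1.
Reached (1/29) = 1. Collecting the sign flips along the way, the symbol is +1.

1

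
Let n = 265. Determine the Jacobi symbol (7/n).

-1

Reciprocity: 7 ≡ 3 and 265 ≡ 1 (mod 4), so (7/265) = +(265/7).
Reduce top mod 7: now compute (6/7).
Pull out 2: since 7 ≡ 7 (mod 8), (2/7) = +1.
Reciprocity: 3 ≡ 3 and 7 ≡ 3 (mod 4), so (3/7) = −(7/3).
Reduce top mod 3: now compute (1/3).
Reached (1/3) = 1. Collecting the sign flips along the way, the symbol is -1.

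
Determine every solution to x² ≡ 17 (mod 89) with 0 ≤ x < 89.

27, 62

89 ≡ 1 (mod 4), so we find a root by search.
Trying successive values, 27² = 729 ≡ 17 (mod 89). The other root is 89 − 27 = 62.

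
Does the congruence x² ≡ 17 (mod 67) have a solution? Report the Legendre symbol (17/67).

1

Reciprocity: 17 ≡ 1 and 67 ≡ 3 (mod 4), so (17/67) = +(67/17).
Reduce top mod 17: now compute (16/17).
Pull out 2^4: since 17 ≡ 1 (mod 8), (2/17) = +1, so (2/17)^4 = +1.
Reached (1/17) = 1. Collecting the sign flips along the way, the symbol is +1.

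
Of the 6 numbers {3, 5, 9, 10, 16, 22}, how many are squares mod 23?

(3/23) = +1 → QR.
(5/23) = -1 → non-residue.
(9/23) = +1 → QR.
(10/23) = -1 → non-residue.
(16/23) = +1 → QR.
(22/23) = -1 → non-residue.
Total quadratic residues among the 6: 3.

3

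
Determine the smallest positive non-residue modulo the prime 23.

5

(2/23) = +1, so 2 is a residue.
(3/23) = +1, so 3 is a residue.
(4/23) = +1, so 4 is a residue.
(5/23) = −1, so 5 is the smallest positive non-residue mod 23.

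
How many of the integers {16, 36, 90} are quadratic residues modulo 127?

2

(16/127) = +1 → QR.
(36/127) = +1 → QR.
(90/127) = -1 → non-residue.
Total quadratic residues among the 3: 2.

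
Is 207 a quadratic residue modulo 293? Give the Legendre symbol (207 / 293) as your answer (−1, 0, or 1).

Euler's criterion: (207/293) ≡ 207^146 (mod 293).
207^2 ≡ 71 (mod 293)
207^4 ≡ 60 (mod 293)
207^8 ≡ 84 (mod 293)
207^16 ≡ 24 (mod 293)
207^32 ≡ 283 (mod 293)
207^64 ≡ 100 (mod 293)
207^128 ≡ 38 (mod 293)
207^146 = 207^(128+16+2) ≡ 292 (mod 293).
Result is 292 ≡ −1, so (207/293) = −1.

-1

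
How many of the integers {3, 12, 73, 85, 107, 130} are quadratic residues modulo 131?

3

(3/131) = +1 → QR.
(12/131) = +1 → QR.
(73/131) = -1 → non-residue.
(85/131) = -1 → non-residue.
(107/131) = +1 → QR.
(130/131) = -1 → non-residue.
Total quadratic residues among the 6: 3.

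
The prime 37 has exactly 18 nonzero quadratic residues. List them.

Square k = 1,…,18 (k and 37−k give the same square):
1²=1, 2²=4, 3²=9, 4²=16, 5²=25, 6²=36, 7²≡12, 8²≡27, 9²≡7, 10²≡26, 11²≡10, 12²≡33, 13²≡21, 14²≡11, 15²≡3, 16²≡34, 17²≡30, 18²≡28 (mod 37).
So the quadratic residues mod 37 are {1, 3, 4, 7, 9, 10, 11, 12, 16, 21, 25, 26, 27, 28, 30, 33, 34, 36}.

1, 3, 4, 7, 9, 10, 11, 12, 16, 21, 25, 26, 27, 28, 30, 33, 34, 36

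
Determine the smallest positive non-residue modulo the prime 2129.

3

(2/2129) = +1, so 2 is a residue.
(3/2129) = −1, so 3 is the smallest positive non-residue mod 2129.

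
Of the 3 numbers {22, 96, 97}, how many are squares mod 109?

2

(22/109) = +1 → QR.
(96/109) = -1 → non-residue.
(97/109) = +1 → QR.
Total quadratic residues among the 3: 2.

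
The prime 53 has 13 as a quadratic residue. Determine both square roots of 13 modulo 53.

53 ≡ 1 (mod 4), so we find a root by search.
Trying successive values, 15² = 225 ≡ 13 (mod 53). The other root is 53 − 15 = 38.

15, 38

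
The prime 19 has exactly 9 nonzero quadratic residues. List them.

1, 4, 5, 6, 7, 9, 11, 16, 17

Square k = 1,…,9 (k and 19−k give the same square):
1²=1, 2²=4, 3²=9, 4²=16, 5²≡6, 6²≡17, 7²≡11, 8²≡7, 9²≡5 (mod 19).
So the quadratic residues mod 19 are {1, 4, 5, 6, 7, 9, 11, 16, 17}.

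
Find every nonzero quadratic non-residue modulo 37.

Square k = 1,…,18 (k and 37−k give the same square):
1²=1, 2²=4, 3²=9, 4²=16, 5²=25, 6²=36, 7²≡12, 8²≡27, 9²≡7, 10²≡26, 11²≡10, 12²≡33, 13²≡21, 14²≡11, 15²≡3, 16²≡34, 17²≡30, 18²≡28 (mod 37).
The residues are {1, 3, 4, 7, 9, 10, 11, 12, 16, 21, 25, 26, 27, 28, 30, 33, 34, 36}; the non-residues are the remaining 18 nonzero classes.

2, 5, 6, 8, 13, 14, 15, 17, 18, 19, 20, 22, 23, 24, 29, 31, 32, 35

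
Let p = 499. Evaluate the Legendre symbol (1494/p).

1

Euler's criterion: (1494/499) ≡ 496^249 (mod 499).
496^2 ≡ 9 (mod 499)
496^4 ≡ 81 (mod 499)
496^8 ≡ 74 (mod 499)
496^16 ≡ 486 (mod 499)
496^32 ≡ 169 (mod 499)
496^64 ≡ 118 (mod 499)
496^128 ≡ 451 (mod 499)
496^249 = 496^(128+64+32+16+8+1) ≡ 1 (mod 499).
Result is 1, so (1494/499) = 1.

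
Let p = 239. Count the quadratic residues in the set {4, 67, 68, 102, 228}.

(4/239) = +1 → QR.
(67/239) = +1 → QR.
(68/239) = +1 → QR.
(102/239) = +1 → QR.
(228/239) = -1 → non-residue.
Total quadratic residues among the 5: 4.

4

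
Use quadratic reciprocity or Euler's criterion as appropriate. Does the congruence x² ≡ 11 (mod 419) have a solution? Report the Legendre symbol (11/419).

Euler's criterion: (11/419) ≡ 11^209 (mod 419).
11^2 ≡ 121 (mod 419)
11^4 ≡ 395 (mod 419)
11^8 ≡ 157 (mod 419)
11^16 ≡ 347 (mod 419)
11^32 ≡ 156 (mod 419)
11^64 ≡ 34 (mod 419)
11^128 ≡ 318 (mod 419)
11^209 = 11^(128+64+16+1) ≡ 418 (mod 419).
Result is 418 ≡ −1, so (11/419) = −1.

-1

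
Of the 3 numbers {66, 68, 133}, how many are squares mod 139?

1

(66/139) = +1 → QR.
(68/139) = -1 → non-residue.
(133/139) = -1 → non-residue.
Total quadratic residues among the 3: 1.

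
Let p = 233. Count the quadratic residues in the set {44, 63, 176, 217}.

2

(44/233) = -1 → non-residue.
(63/233) = +1 → QR.
(176/233) = -1 → non-residue.
(217/233) = +1 → QR.
Total quadratic residues among the 4: 2.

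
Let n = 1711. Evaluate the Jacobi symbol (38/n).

-1

Pull out 2: since 1711 ≡ 7 (mod 8), (2/1711) = +1.
Reciprocity: 19 ≡ 3 and 1711 ≡ 3 (mod 4), so (19/1711) = −(1711/19).
Reduce top mod 19: now compute (1/19).
Reached (1/19) = 1. Collecting the sign flips along the way, the symbol is -1.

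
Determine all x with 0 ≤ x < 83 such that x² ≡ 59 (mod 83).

Since 83 ≡ 3 (mod 4), a square root of 59 is 59^((83+1)/4) = 59^21 mod 83.
Repeated squaring: 59^2≡78, 59^4≡25, 59^8≡44, 59^16≡27 (mod 83).
59^21 = 59^(16+4+1) ≡ 68 (mod 83).
Check: 68² = 4624 ≡ 59 (mod 83). The two roots are 15 and 68.

15, 68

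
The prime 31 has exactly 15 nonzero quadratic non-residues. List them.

3,6,11,12,13,15,17,21,22,23,24,26,27,29,30

Square k = 1,…,15 (k and 31−k give the same square):
1²=1, 2²=4, 3²=9, 4²=16, 5²=25, 6²≡5, 7²≡18, 8²≡2, 9²≡19, 10²≡7, 11²≡28, 12²≡20, 13²≡14, 14²≡10, 15²≡8 (mod 31).
The residues are {1, 2, 4, 5, 7, 8, 9, 10, 14, 16, 18, 19, 20, 25, 28}; the non-residues are the remaining 15 nonzero classes.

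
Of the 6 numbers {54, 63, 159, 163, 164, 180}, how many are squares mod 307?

3

(54/307) = +1 → QR.
(63/307) = +1 → QR.
(159/307) = -1 → non-residue.
(163/307) = -1 → non-residue.
(164/307) = +1 → QR.
(180/307) = -1 → non-residue.
Total quadratic residues among the 6: 3.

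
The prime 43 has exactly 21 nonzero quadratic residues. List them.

Square k = 1,…,21 (k and 43−k give the same square):
1²=1, 2²=4, 3²=9, 4²=16, 5²=25, 6²=36, 7²≡6, 8²≡21, 9²≡38, 10²≡14, 11²≡35, 12²≡15, 13²≡40, 14²≡24, 15²≡10, 16²≡41, 17²≡31, 18²≡23, 19²≡17, 20²≡13, 21²≡11 (mod 43).
So the quadratic residues mod 43 are {1, 4, 6, 9, 10, 11, 13, 14, 15, 16, 17, 21, 23, 24, 25, 31, 35, 36, 38, 40, 41}.

1, 4, 6, 9, 10, 11, 13, 14, 15, 16, 17, 21, 23, 24, 25, 31, 35, 36, 38, 40, 41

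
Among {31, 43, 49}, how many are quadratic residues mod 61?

1

(31/61) = -1 → non-residue.
(43/61) = -1 → non-residue.
(49/61) = +1 → QR.
Total quadratic residues among the 3: 1.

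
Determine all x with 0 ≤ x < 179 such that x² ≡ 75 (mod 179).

84, 95

Since 179 ≡ 3 (mod 4), a square root of 75 is 75^((179+1)/4) = 75^45 mod 179.
Repeated squaring: 75^2≡76, 75^4≡48, 75^8≡156, 75^16≡171, 75^32≡64 (mod 179).
75^45 = 75^(32+8+4+1) ≡ 95 (mod 179).
Check: 95² = 9025 ≡ 75 (mod 179). The two roots are 84 and 95.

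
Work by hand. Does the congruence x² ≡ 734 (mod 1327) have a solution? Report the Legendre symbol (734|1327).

Pull out 2: since 1327 ≡ 7 (mod 8), (2/1327) = +1.
Reciprocity: 367 ≡ 3 and 1327 ≡ 3 (mod 4), so (367/1327) = −(1327/367).
Reduce top mod 367: now compute (226/367).
Pull out 2: since 367 ≡ 7 (mod 8), (2/367) = +1.
Reciprocity: 113 ≡ 1 and 367 ≡ 3 (mod 4), so (113/367) = +(367/113).
Reduce top mod 113: now compute (28/113).
Pull out 2^2: since 113 ≡ 1 (mod 8), (2/113) = +1, so (2/113)^2 = +1.
Reciprocity: 7 ≡ 3 and 113 ≡ 1 (mod 4), so (7/113) = +(113/7).
Reduce top mod 7: now compute (1/7).
Reached (1/7) = 1. Collecting the sign flips along the way, the symbol is -1.

-1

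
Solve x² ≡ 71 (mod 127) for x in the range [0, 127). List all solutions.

Since 127 ≡ 3 (mod 4), a square root of 71 is 71^((127+1)/4) = 71^32 mod 127.
Repeated squaring: 71^2≡88, 71^4≡124, 71^8≡9, 71^16≡81, 71^32≡84 (mod 127).
71^32 = 71^(32) ≡ 84 (mod 127).
Check: 84² = 7056 ≡ 71 (mod 127). The two roots are 43 and 84.

43, 84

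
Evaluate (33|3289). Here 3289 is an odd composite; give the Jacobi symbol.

0

Reciprocity: 33 ≡ 1 and 3289 ≡ 1 (mod 4), so (33/3289) = +(3289/33).
Reduce top mod 33: now compute (22/33).
Pull out 2: since 33 ≡ 1 (mod 8), (2/33) = +1.
Reciprocity: 11 ≡ 3 and 33 ≡ 1 (mod 4), so (11/33) = +(33/11).
Reduce top mod 11: now compute (0/11).
Top reduces to 0: gcd > 1, so the symbol is 0.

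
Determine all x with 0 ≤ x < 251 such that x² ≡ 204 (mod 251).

Since 251 ≡ 3 (mod 4), a square root of 204 is 204^((251+1)/4) = 204^63 mod 251.
Repeated squaring: 204^2≡201, 204^4≡241, 204^8≡100, 204^16≡211, 204^32≡94 (mod 251).
204^63 = 204^(32+16+8+4+2+1) ≡ 63 (mod 251).
Check: 63² = 3969 ≡ 204 (mod 251). The two roots are 63 and 188.

63, 188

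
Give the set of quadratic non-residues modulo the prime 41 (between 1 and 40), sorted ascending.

Square k = 1,…,20 (k and 41−k give the same square):
1²=1, 2²=4, 3²=9, 4²=16, 5²=25, 6²=36, 7²≡8, 8²≡23, 9²≡40, 10²≡18, 11²≡39, 12²≡21, 13²≡5, 14²≡32, 15²≡20, 16²≡10, 17²≡2, 18²≡37, 19²≡33, 20²≡31 (mod 41).
The residues are {1, 2, 4, 5, 8, 9, 10, 16, 18, 20, 21, 23, 25, 31, 32, 33, 36, 37, 39, 40}; the non-residues are the remaining 20 nonzero classes.

3, 6, 7, 11, 12, 13, 14, 15, 17, 19, 22, 24, 26, 27, 28, 29, 30, 34, 35, 38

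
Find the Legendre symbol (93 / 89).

First reduce: 93 ≡ 4 (mod 89).
Pull out 2^2: since 89 ≡ 1 (mod 8), (2/89) = +1, so (2/89)^2 = +1.
Reached (1/89) = 1. Collecting the sign flips along the way, the symbol is +1.

1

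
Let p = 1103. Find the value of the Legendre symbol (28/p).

Pull out 2^2: since 1103 ≡ 7 (mod 8), (2/1103) = +1, so (2/1103)^2 = +1.
Reciprocity: 7 ≡ 3 and 1103 ≡ 3 (mod 4), so (7/1103) = −(1103/7).
Reduce top mod 7: now compute (4/7).
Pull out 2^2: since 7 ≡ 7 (mod 8), (2/7) = +1, so (2/7)^2 = +1.
Reached (1/7) = 1. Collecting the sign flips along the way, the symbol is -1.

-1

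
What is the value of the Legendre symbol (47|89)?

Reciprocity: 47 ≡ 3 and 89 ≡ 1 (mod 4), so (47/89) = +(89/47).
Reduce top mod 47: now compute (42/47).
Pull out 2: since 47 ≡ 7 (mod 8), (2/47) = +1.
Reciprocity: 21 ≡ 1 and 47 ≡ 3 (mod 4), so (21/47) = +(47/21).
Reduce top mod 21: now compute (5/21).
Reciprocity: 5 ≡ 1 and 21 ≡ 1 (mod 4), so (5/21) = +(21/5).
Reduce top mod 5: now compute (1/5).
Reached (1/5) = 1. Collecting the sign flips along the way, the symbol is +1.

1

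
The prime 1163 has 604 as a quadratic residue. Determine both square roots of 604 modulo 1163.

Since 1163 ≡ 3 (mod 4), a square root of 604 is 604^((1163+1)/4) = 604^291 mod 1163.
Repeated squaring: 604^2≡797, 604^4≡211, 604^8≡327, 604^16≡1096, 604^32≡1000, 604^64≡983, 604^128≡999, 604^256≡147 (mod 1163).
604^291 = 604^(256+32+2+1) ≡ 766 (mod 1163).
Check: 766² = 586756 ≡ 604 (mod 1163). The two roots are 397 and 766.

397, 766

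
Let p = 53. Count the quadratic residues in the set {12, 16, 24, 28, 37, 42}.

(12/53) = -1 → non-residue.
(16/53) = +1 → QR.
(24/53) = +1 → QR.
(28/53) = +1 → QR.
(37/53) = +1 → QR.
(42/53) = +1 → QR.
Total quadratic residues among the 6: 5.

5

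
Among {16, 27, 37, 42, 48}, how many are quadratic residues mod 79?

2

(16/79) = +1 → QR.
(27/79) = -1 → non-residue.
(37/79) = -1 → non-residue.
(42/79) = +1 → QR.
(48/79) = -1 → non-residue.
Total quadratic residues among the 5: 2.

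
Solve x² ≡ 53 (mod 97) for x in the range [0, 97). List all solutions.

97 ≡ 1 (mod 4), so we find a root by search.
Trying successive values, 21² = 441 ≡ 53 (mod 97). The other root is 97 − 21 = 76.

21, 76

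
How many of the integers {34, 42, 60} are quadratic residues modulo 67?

(34/67) = -1 → non-residue.
(42/67) = -1 → non-residue.
(60/67) = +1 → QR.
Total quadratic residues among the 3: 1.

1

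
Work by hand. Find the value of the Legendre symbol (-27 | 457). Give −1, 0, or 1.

Euler's criterion: (-27/457) ≡ 430^228 (mod 457).
430^2 ≡ 272 (mod 457)
430^4 ≡ 407 (mod 457)
430^8 ≡ 215 (mod 457)
430^16 ≡ 68 (mod 457)
430^32 ≡ 54 (mod 457)
430^64 ≡ 174 (mod 457)
430^128 ≡ 114 (mod 457)
430^228 = 430^(128+64+32+4) ≡ 1 (mod 457).
Result is 1, so (-27/457) = 1.

1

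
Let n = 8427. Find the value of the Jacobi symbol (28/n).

Pull out 2^2: since 8427 ≡ 3 (mod 8), (2/8427) = -1, so (2/8427)^2 = +1.
Reciprocity: 7 ≡ 3 and 8427 ≡ 3 (mod 4), so (7/8427) = −(8427/7).
Reduce top mod 7: now compute (6/7).
Pull out 2: since 7 ≡ 7 (mod 8), (2/7) = +1.
Reciprocity: 3 ≡ 3 and 7 ≡ 3 (mod 4), so (3/7) = −(7/3).
Reduce top mod 3: now compute (1/3).
Reached (1/3) = 1. Collecting the sign flips along the way, the symbol is +1.

1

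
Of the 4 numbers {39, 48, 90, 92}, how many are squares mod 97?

(39/97) = -1 → non-residue.
(48/97) = +1 → QR.
(90/97) = -1 → non-residue.
(92/97) = -1 → non-residue.
Total quadratic residues among the 4: 1.

1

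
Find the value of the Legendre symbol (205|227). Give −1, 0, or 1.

Reciprocity: 205 ≡ 1 and 227 ≡ 3 (mod 4), so (205/227) = +(227/205).
Reduce top mod 205: now compute (22/205).
Pull out 2: since 205 ≡ 5 (mod 8), (2/205) = -1.
Reciprocity: 11 ≡ 3 and 205 ≡ 1 (mod 4), so (11/205) = +(205/11).
Reduce top mod 11: now compute (7/11).
Reciprocity: 7 ≡ 3 and 11 ≡ 3 (mod 4), so (7/11) = −(11/7).
Reduce top mod 7: now compute (4/7).
Pull out 2^2: since 7 ≡ 7 (mod 8), (2/7) = +1, so (2/7)^2 = +1.
Reached (1/7) = 1. Collecting the sign flips along the way, the symbol is +1.

1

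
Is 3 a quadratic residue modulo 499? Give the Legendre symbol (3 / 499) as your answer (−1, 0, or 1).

Reciprocity: 3 ≡ 3 and 499 ≡ 3 (mod 4), so (3/499) = −(499/3).
Reduce top mod 3: now compute (1/3).
Reached (1/3) = 1. Collecting the sign flips along the way, the symbol is -1.

-1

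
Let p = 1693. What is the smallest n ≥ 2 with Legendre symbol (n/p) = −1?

(2/1693) = −1, so 2 is the smallest positive non-residue mod 1693.

2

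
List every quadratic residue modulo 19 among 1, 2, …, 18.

Square k = 1,…,9 (k and 19−k give the same square):
1²=1, 2²=4, 3²=9, 4²=16, 5²≡6, 6²≡17, 7²≡11, 8²≡7, 9²≡5 (mod 19).
So the quadratic residues mod 19 are {1, 4, 5, 6, 7, 9, 11, 16, 17}.

1 4 5 6 7 9 11 16 17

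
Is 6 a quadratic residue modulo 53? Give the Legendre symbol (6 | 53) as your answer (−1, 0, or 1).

1

Pull out 2: since 53 ≡ 5 (mod 8), (2/53) = -1.
Reciprocity: 3 ≡ 3 and 53 ≡ 1 (mod 4), so (3/53) = +(53/3).
Reduce top mod 3: now compute (2/3).
Pull out 2: since 3 ≡ 3 (mod 8), (2/3) = -1.
Reached (1/3) = 1. Collecting the sign flips along the way, the symbol is +1.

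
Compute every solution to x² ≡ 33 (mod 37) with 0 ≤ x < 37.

37 ≡ 1 (mod 4), so we find a root by search.
Trying successive values, 12² = 144 ≡ 33 (mod 37). The other root is 37 − 12 = 25.

12, 25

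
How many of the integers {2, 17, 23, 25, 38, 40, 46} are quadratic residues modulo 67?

(2/67) = -1 → non-residue.
(17/67) = +1 → QR.
(23/67) = +1 → QR.
(25/67) = +1 → QR.
(38/67) = -1 → non-residue.
(40/67) = +1 → QR.
(46/67) = -1 → non-residue.
Total quadratic residues among the 7: 4.

4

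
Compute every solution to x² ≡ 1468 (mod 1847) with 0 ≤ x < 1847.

214, 1633

Since 1847 ≡ 3 (mod 4), a square root of 1468 is 1468^((1847+1)/4) = 1468^462 mod 1847.
Repeated squaring: 1468^2≡1422, 1468^4≡1466, 1468^8≡1095, 1468^16≡322, 1468^32≡252, 1468^64≡706, 1468^128≡1593, 1468^256≡1718 (mod 1847).
1468^462 = 1468^(256+128+64+8+4+2) ≡ 214 (mod 1847).
Check: 214² = 45796 ≡ 1468 (mod 1847). The two roots are 214 and 1633.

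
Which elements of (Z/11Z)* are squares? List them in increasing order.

1 3 4 5 9

Square k = 1,…,5 (k and 11−k give the same square):
1²=1, 2²=4, 3²=9, 4²≡5, 5²≡3 (mod 11).
So the quadratic residues mod 11 are {1, 3, 4, 5, 9}.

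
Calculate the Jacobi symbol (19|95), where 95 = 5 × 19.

0

Reciprocity: 19 ≡ 3 and 95 ≡ 3 (mod 4), so (19/95) = −(95/19).
Reduce top mod 19: now compute (0/19).
Top reduces to 0: gcd > 1, so the symbol is 0.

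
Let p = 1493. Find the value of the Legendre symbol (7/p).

Reciprocity: 7 ≡ 3 and 1493 ≡ 1 (mod 4), so (7/1493) = +(1493/7).
Reduce top mod 7: now compute (2/7).
Pull out 2: since 7 ≡ 7 (mod 8), (2/7) = +1.
Reached (1/7) = 1. Collecting the sign flips along the way, the symbol is +1.

1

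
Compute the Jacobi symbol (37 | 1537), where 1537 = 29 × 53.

-1

Reciprocity: 37 ≡ 1 and 1537 ≡ 1 (mod 4), so (37/1537) = +(1537/37).
Reduce top mod 37: now compute (20/37).
Pull out 2^2: since 37 ≡ 5 (mod 8), (2/37) = -1, so (2/37)^2 = +1.
Reciprocity: 5 ≡ 1 and 37 ≡ 1 (mod 4), so (5/37) = +(37/5).
Reduce top mod 5: now compute (2/5).
Pull out 2: since 5 ≡ 5 (mod 8), (2/5) = -1.
Reached (1/5) = 1. Collecting the sign flips along the way, the symbol is -1.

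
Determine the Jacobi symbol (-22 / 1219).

-1

First reduce: -22 ≡ 1197 (mod 1219).
Reciprocity: 1197 ≡ 1 and 1219 ≡ 3 (mod 4), so (1197/1219) = +(1219/1197).
Reduce top mod 1197: now compute (22/1197).
Pull out 2: since 1197 ≡ 5 (mod 8), (2/1197) = -1.
Reciprocity: 11 ≡ 3 and 1197 ≡ 1 (mod 4), so (11/1197) = +(1197/11).
Reduce top mod 11: now compute (9/11).
Reciprocity: 9 ≡ 1 and 11 ≡ 3 (mod 4), so (9/11) = +(11/9).
Reduce top mod 9: now compute (2/9).
Pull out 2: since 9 ≡ 1 (mod 8), (2/9) = +1.
Reached (1/9) = 1. Collecting the sign flips along the way, the symbol is -1.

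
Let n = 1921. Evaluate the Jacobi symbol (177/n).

-1

Reciprocity: 177 ≡ 1 and 1921 ≡ 1 (mod 4), so (177/1921) = +(1921/177).
Reduce top mod 177: now compute (151/177).
Reciprocity: 151 ≡ 3 and 177 ≡ 1 (mod 4), so (151/177) = +(177/151).
Reduce top mod 151: now compute (26/151).
Pull out 2: since 151 ≡ 7 (mod 8), (2/151) = +1.
Reciprocity: 13 ≡ 1 and 151 ≡ 3 (mod 4), so (13/151) = +(151/13).
Reduce top mod 13: now compute (8/13).
Pull out 2^3: since 13 ≡ 5 (mod 8), (2/13) = -1, so (2/13)^3 = -1.
Reached (1/13) = 1. Collecting the sign flips along the way, the symbol is -1.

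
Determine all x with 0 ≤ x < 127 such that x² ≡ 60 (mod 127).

21, 106

Since 127 ≡ 3 (mod 4), a square root of 60 is 60^((127+1)/4) = 60^32 mod 127.
Repeated squaring: 60^2≡44, 60^4≡31, 60^8≡72, 60^16≡104, 60^32≡21 (mod 127).
60^32 = 60^(32) ≡ 21 (mod 127).
Check: 21² = 441 ≡ 60 (mod 127). The two roots are 21 and 106.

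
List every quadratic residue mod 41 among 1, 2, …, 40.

1 2 4 5 8 9 10 16 18 20 21 23 25 31 32 33 36 37 39 40

Square k = 1,…,20 (k and 41−k give the same square):
1²=1, 2²=4, 3²=9, 4²=16, 5²=25, 6²=36, 7²≡8, 8²≡23, 9²≡40, 10²≡18, 11²≡39, 12²≡21, 13²≡5, 14²≡32, 15²≡20, 16²≡10, 17²≡2, 18²≡37, 19²≡33, 20²≡31 (mod 41).
So the quadratic residues mod 41 are {1, 2, 4, 5, 8, 9, 10, 16, 18, 20, 21, 23, 25, 31, 32, 33, 36, 37, 39, 40}.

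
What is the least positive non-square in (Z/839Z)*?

11

(2/839) = +1, so 2 is a residue.
(3/839) = +1, so 3 is a residue.
(4/839) = +1, so 4 is a residue.
(5/839) = +1, so 5 is a residue.
(6/839) = +1, so 6 is a residue.
(7/839) = +1, so 7 is a residue.
(8/839) = +1, so 8 is a residue.
(9/839) = +1, so 9 is a residue.
(10/839) = +1, so 10 is a residue.
(11/839) = −1, so 11 is the smallest positive non-residue mod 839.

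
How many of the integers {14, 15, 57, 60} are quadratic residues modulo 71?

3

(14/71) = -1 → non-residue.
(15/71) = +1 → QR.
(57/71) = +1 → QR.
(60/71) = +1 → QR.
Total quadratic residues among the 4: 3.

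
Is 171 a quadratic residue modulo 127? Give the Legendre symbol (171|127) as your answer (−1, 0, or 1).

First reduce: 171 ≡ 44 (mod 127).
Pull out 2^2: since 127 ≡ 7 (mod 8), (2/127) = +1, so (2/127)^2 = +1.
Reciprocity: 11 ≡ 3 and 127 ≡ 3 (mod 4), so (11/127) = −(127/11).
Reduce top mod 11: now compute (6/11).
Pull out 2: since 11 ≡ 3 (mod 8), (2/11) = -1.
Reciprocity: 3 ≡ 3 and 11 ≡ 3 (mod 4), so (3/11) = −(11/3).
Reduce top mod 3: now compute (2/3).
Pull out 2: since 3 ≡ 3 (mod 8), (2/3) = -1.
Reached (1/3) = 1. Collecting the sign flips along the way, the symbol is +1.

1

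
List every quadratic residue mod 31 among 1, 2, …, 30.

1 2 4 5 7 8 9 10 14 16 18 19 20 25 28

Square k = 1,…,15 (k and 31−k give the same square):
1²=1, 2²=4, 3²=9, 4²=16, 5²=25, 6²≡5, 7²≡18, 8²≡2, 9²≡19, 10²≡7, 11²≡28, 12²≡20, 13²≡14, 14²≡10, 15²≡8 (mod 31).
So the quadratic residues mod 31 are {1, 2, 4, 5, 7, 8, 9, 10, 14, 16, 18, 19, 20, 25, 28}.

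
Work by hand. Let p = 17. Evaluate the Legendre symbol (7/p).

Reciprocity: 7 ≡ 3 and 17 ≡ 1 (mod 4), so (7/17) = +(17/7).
Reduce top mod 7: now compute (3/7).
Reciprocity: 3 ≡ 3 and 7 ≡ 3 (mod 4), so (3/7) = −(7/3).
Reduce top mod 3: now compute (1/3).
Reached (1/3) = 1. Collecting the sign flips along the way, the symbol is -1.

-1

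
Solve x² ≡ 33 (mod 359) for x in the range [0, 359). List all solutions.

93, 266

Since 359 ≡ 3 (mod 4), a square root of 33 is 33^((359+1)/4) = 33^90 mod 359.
Repeated squaring: 33^2≡12, 33^4≡144, 33^8≡273, 33^16≡216, 33^32≡345, 33^64≡196 (mod 359).
33^90 = 33^(64+16+8+2) ≡ 266 (mod 359).
Check: 266² = 70756 ≡ 33 (mod 359). The two roots are 93 and 266.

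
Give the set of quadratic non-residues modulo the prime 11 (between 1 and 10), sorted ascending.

2 6 7 8 10

Square k = 1,…,5 (k and 11−k give the same square):
1²=1, 2²=4, 3²=9, 4²≡5, 5²≡3 (mod 11).
The residues are {1, 3, 4, 5, 9}; the non-residues are the remaining 5 nonzero classes.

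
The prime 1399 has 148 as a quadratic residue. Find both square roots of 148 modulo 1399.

415, 984

Since 1399 ≡ 3 (mod 4), a square root of 148 is 148^((1399+1)/4) = 148^350 mod 1399.
Repeated squaring: 148^2≡919, 148^4≡964, 148^8≡360, 148^16≡892, 148^32≡1032, 148^64≡385, 148^128≡1330, 148^256≡564 (mod 1399).
148^350 = 148^(256+64+16+8+4+2) ≡ 415 (mod 1399).
Check: 415² = 172225 ≡ 148 (mod 1399). The two roots are 415 and 984.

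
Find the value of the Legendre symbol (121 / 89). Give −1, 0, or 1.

1

Euler's criterion: (121/89) ≡ 32^44 (mod 89).
32^2 ≡ 45 (mod 89)
32^4 ≡ 67 (mod 89)
32^8 ≡ 39 (mod 89)
32^16 ≡ 8 (mod 89)
32^32 ≡ 64 (mod 89)
32^44 = 32^(32+8+4) ≡ 1 (mod 89).
Result is 1, so (121/89) = 1.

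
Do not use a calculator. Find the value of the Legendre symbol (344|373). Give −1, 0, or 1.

1

Euler's criterion: (344/373) ≡ 344^186 (mod 373).
344^2 ≡ 95 (mod 373)
344^4 ≡ 73 (mod 373)
344^8 ≡ 107 (mod 373)
344^16 ≡ 259 (mod 373)
344^32 ≡ 314 (mod 373)
344^64 ≡ 124 (mod 373)
344^128 ≡ 83 (mod 373)
344^186 = 344^(128+32+16+8+2) ≡ 1 (mod 373).
Result is 1, so (344/373) = 1.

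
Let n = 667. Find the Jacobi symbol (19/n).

Reciprocity: 19 ≡ 3 and 667 ≡ 3 (mod 4), so (19/667) = −(667/19).
Reduce top mod 19: now compute (2/19).
Pull out 2: since 19 ≡ 3 (mod 8), (2/19) = -1.
Reached (1/19) = 1. Collecting the sign flips along the way, the symbol is +1.

1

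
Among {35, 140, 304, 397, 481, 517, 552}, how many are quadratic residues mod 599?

3

(35/599) = -1 → non-residue.
(140/599) = -1 → non-residue.
(304/599) = +1 → QR.
(397/599) = +1 → QR.
(481/599) = +1 → QR.
(517/599) = -1 → non-residue.
(552/599) = -1 → non-residue.
Total quadratic residues among the 7: 3.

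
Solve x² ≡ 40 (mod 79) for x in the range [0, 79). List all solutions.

Since 79 ≡ 3 (mod 4), a square root of 40 is 40^((79+1)/4) = 40^20 mod 79.
Repeated squaring: 40^2≡20, 40^4≡5, 40^8≡25, 40^16≡72 (mod 79).
40^20 = 40^(16+4) ≡ 44 (mod 79).
Check: 44² = 1936 ≡ 40 (mod 79). The two roots are 35 and 44.

35, 44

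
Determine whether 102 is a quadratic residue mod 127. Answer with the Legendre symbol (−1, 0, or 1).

-1

Pull out 2: since 127 ≡ 7 (mod 8), (2/127) = +1.
Reciprocity: 51 ≡ 3 and 127 ≡ 3 (mod 4), so (51/127) = −(127/51).
Reduce top mod 51: now compute (25/51).
Reciprocity: 25 ≡ 1 and 51 ≡ 3 (mod 4), so (25/51) = +(51/25).
Reduce top mod 25: now compute (1/25).
Reached (1/25) = 1. Collecting the sign flips along the way, the symbol is -1.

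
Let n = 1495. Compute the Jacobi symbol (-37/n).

First reduce: -37 ≡ 1458 (mod 1495).
Pull out 2: since 1495 ≡ 7 (mod 8), (2/1495) = +1.
Reciprocity: 729 ≡ 1 and 1495 ≡ 3 (mod 4), so (729/1495) = +(1495/729).
Reduce top mod 729: now compute (37/729).
Reciprocity: 37 ≡ 1 and 729 ≡ 1 (mod 4), so (37/729) = +(729/37).
Reduce top mod 37: now compute (26/37).
Pull out 2: since 37 ≡ 5 (mod 8), (2/37) = -1.
Reciprocity: 13 ≡ 1 and 37 ≡ 1 (mod 4), so (13/37) = +(37/13).
Reduce top mod 13: now compute (11/13).
Reciprocity: 11 ≡ 3 and 13 ≡ 1 (mod 4), so (11/13) = +(13/11).
Reduce top mod 11: now compute (2/11).
Pull out 2: since 11 ≡ 3 (mod 8), (2/11) = -1.
Reached (1/11) = 1. Collecting the sign flips along the way, the symbol is +1.

1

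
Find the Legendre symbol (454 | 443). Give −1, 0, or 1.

-1

Euler's criterion: (454/443) ≡ 11^221 (mod 443).
11^2 ≡ 121 (mod 443)
11^4 ≡ 22 (mod 443)
11^8 ≡ 41 (mod 443)
11^16 ≡ 352 (mod 443)
11^32 ≡ 307 (mod 443)
11^64 ≡ 333 (mod 443)
11^128 ≡ 139 (mod 443)
11^221 = 11^(128+64+16+8+4+1) ≡ 442 (mod 443).
Result is 442 ≡ −1, so (454/443) = −1.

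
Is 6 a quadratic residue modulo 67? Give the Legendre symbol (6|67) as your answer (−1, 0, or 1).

1

Pull out 2: since 67 ≡ 3 (mod 8), (2/67) = -1.
Reciprocity: 3 ≡ 3 and 67 ≡ 3 (mod 4), so (3/67) = −(67/3).
Reduce top mod 3: now compute (1/3).
Reached (1/3) = 1. Collecting the sign flips along the way, the symbol is +1.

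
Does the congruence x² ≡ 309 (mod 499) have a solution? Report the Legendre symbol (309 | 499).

-1

Euler's criterion: (309/499) ≡ 309^249 (mod 499).
309^2 ≡ 172 (mod 499)
309^4 ≡ 143 (mod 499)
309^8 ≡ 489 (mod 499)
309^16 ≡ 100 (mod 499)
309^32 ≡ 20 (mod 499)
309^64 ≡ 400 (mod 499)
309^128 ≡ 320 (mod 499)
309^249 = 309^(128+64+32+16+8+1) ≡ 498 (mod 499).
Result is 498 ≡ −1, so (309/499) = −1.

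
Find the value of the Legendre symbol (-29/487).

-1

Euler's criterion: (-29/487) ≡ 458^243 (mod 487).
458^2 ≡ 354 (mod 487)
458^4 ≡ 157 (mod 487)
458^8 ≡ 299 (mod 487)
458^16 ≡ 280 (mod 487)
458^32 ≡ 480 (mod 487)
458^64 ≡ 49 (mod 487)
458^128 ≡ 453 (mod 487)
458^243 = 458^(128+64+32+16+2+1) ≡ 486 (mod 487).
Result is 486 ≡ −1, so (-29/487) = −1.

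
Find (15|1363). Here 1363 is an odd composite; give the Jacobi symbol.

1

Reciprocity: 15 ≡ 3 and 1363 ≡ 3 (mod 4), so (15/1363) = −(1363/15).
Reduce top mod 15: now compute (13/15).
Reciprocity: 13 ≡ 1 and 15 ≡ 3 (mod 4), so (13/15) = +(15/13).
Reduce top mod 13: now compute (2/13).
Pull out 2: since 13 ≡ 5 (mod 8), (2/13) = -1.
Reached (1/13) = 1. Collecting the sign flips along the way, the symbol is +1.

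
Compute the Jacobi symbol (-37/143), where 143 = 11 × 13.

First reduce: -37 ≡ 106 (mod 143).
Pull out 2: since 143 ≡ 7 (mod 8), (2/143) = +1.
Reciprocity: 53 ≡ 1 and 143 ≡ 3 (mod 4), so (53/143) = +(143/53).
Reduce top mod 53: now compute (37/53).
Reciprocity: 37 ≡ 1 and 53 ≡ 1 (mod 4), so (37/53) = +(53/37).
Reduce top mod 37: now compute (16/37).
Pull out 2^4: since 37 ≡ 5 (mod 8), (2/37) = -1, so (2/37)^4 = +1.
Reached (1/37) = 1. Collecting the sign flips along the way, the symbol is +1.

1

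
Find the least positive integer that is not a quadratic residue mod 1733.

(2/1733) = −1, so 2 is the smallest positive non-residue mod 1733.

2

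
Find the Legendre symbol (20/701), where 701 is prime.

Pull out 2^2: since 701 ≡ 5 (mod 8), (2/701) = -1, so (2/701)^2 = +1.
Reciprocity: 5 ≡ 1 and 701 ≡ 1 (mod 4), so (5/701) = +(701/5).
Reduce top mod 5: now compute (1/5).
Reached (1/5) = 1. Collecting the sign flips along the way, the symbol is +1.

1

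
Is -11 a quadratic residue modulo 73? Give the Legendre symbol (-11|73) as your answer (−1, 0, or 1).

First reduce: -11 ≡ 62 (mod 73).
Pull out 2: since 73 ≡ 1 (mod 8), (2/73) = +1.
Reciprocity: 31 ≡ 3 and 73 ≡ 1 (mod 4), so (31/73) = +(73/31).
Reduce top mod 31: now compute (11/31).
Reciprocity: 11 ≡ 3 and 31 ≡ 3 (mod 4), so (11/31) = −(31/11).
Reduce top mod 11: now compute (9/11).
Reciprocity: 9 ≡ 1 and 11 ≡ 3 (mod 4), so (9/11) = +(11/9).
Reduce top mod 9: now compute (2/9).
Pull out 2: since 9 ≡ 1 (mod 8), (2/9) = +1.
Reached (1/9) = 1. Collecting the sign flips along the way, the symbol is -1.

-1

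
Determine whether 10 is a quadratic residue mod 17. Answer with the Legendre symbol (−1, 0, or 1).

Euler's criterion: (10/17) ≡ 10^8 (mod 17).
10^2 ≡ 15 (mod 17)
10^4 ≡ 4 (mod 17)
10^8 ≡ 16 (mod 17)
10^8 = 10^(8) ≡ 16 (mod 17).
Result is 16 ≡ −1, so (10/17) = −1.

-1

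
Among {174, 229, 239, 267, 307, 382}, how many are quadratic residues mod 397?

2

(174/397) = -1 → non-residue.
(229/397) = +1 → QR.
(239/397) = -1 → non-residue.
(267/397) = -1 → non-residue.
(307/397) = +1 → QR.
(382/397) = -1 → non-residue.
Total quadratic residues among the 6: 2.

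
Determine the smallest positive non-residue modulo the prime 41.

3

(2/41) = +1, so 2 is a residue.
(3/41) = −1, so 3 is the smallest positive non-residue mod 41.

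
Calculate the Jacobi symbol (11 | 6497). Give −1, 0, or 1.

-1

Reciprocity: 11 ≡ 3 and 6497 ≡ 1 (mod 4), so (11/6497) = +(6497/11).
Reduce top mod 11: now compute (7/11).
Reciprocity: 7 ≡ 3 and 11 ≡ 3 (mod 4), so (7/11) = −(11/7).
Reduce top mod 7: now compute (4/7).
Pull out 2^2: since 7 ≡ 7 (mod 8), (2/7) = +1, so (2/7)^2 = +1.
Reached (1/7) = 1. Collecting the sign flips along the way, the symbol is -1.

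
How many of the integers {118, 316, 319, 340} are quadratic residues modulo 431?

(118/431) = +1 → QR.
(316/431) = -1 → non-residue.
(319/431) = +1 → QR.
(340/431) = -1 → non-residue.
Total quadratic residues among the 4: 2.

2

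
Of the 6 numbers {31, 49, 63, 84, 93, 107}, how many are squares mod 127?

4

(31/127) = +1 → QR.
(49/127) = +1 → QR.
(63/127) = -1 → non-residue.
(84/127) = +1 → QR.
(93/127) = -1 → non-residue.
(107/127) = +1 → QR.
Total quadratic residues among the 6: 4.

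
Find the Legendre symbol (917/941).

1

Euler's criterion: (917/941) ≡ 917^470 (mod 941).
917^2 ≡ 576 (mod 941)
917^4 ≡ 544 (mod 941)
917^8 ≡ 462 (mod 941)
917^16 ≡ 778 (mod 941)
917^32 ≡ 221 (mod 941)
917^64 ≡ 850 (mod 941)
917^128 ≡ 753 (mod 941)
917^256 ≡ 527 (mod 941)
917^470 = 917^(256+128+64+16+4+2) ≡ 1 (mod 941).
Result is 1, so (917/941) = 1.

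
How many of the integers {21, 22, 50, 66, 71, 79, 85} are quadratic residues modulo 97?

(21/97) = -1 → non-residue.
(22/97) = +1 → QR.
(50/97) = +1 → QR.
(66/97) = +1 → QR.
(71/97) = -1 → non-residue.
(79/97) = +1 → QR.
(85/97) = +1 → QR.
Total quadratic residues among the 7: 5.

5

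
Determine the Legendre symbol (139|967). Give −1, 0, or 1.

1

Reciprocity: 139 ≡ 3 and 967 ≡ 3 (mod 4), so (139/967) = −(967/139).
Reduce top mod 139: now compute (133/139).
Reciprocity: 133 ≡ 1 and 139 ≡ 3 (mod 4), so (133/139) = +(139/133).
Reduce top mod 133: now compute (6/133).
Pull out 2: since 133 ≡ 5 (mod 8), (2/133) = -1.
Reciprocity: 3 ≡ 3 and 133 ≡ 1 (mod 4), so (3/133) = +(133/3).
Reduce top mod 3: now compute (1/3).
Reached (1/3) = 1. Collecting the sign flips along the way, the symbol is +1.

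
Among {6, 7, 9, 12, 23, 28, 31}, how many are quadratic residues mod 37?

(6/37) = -1 → non-residue.
(7/37) = +1 → QR.
(9/37) = +1 → QR.
(12/37) = +1 → QR.
(23/37) = -1 → non-residue.
(28/37) = +1 → QR.
(31/37) = -1 → non-residue.
Total quadratic residues among the 7: 4.

4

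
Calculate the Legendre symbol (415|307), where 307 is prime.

Euler's criterion: (415/307) ≡ 108^153 (mod 307).
108^2 ≡ 305 (mod 307)
108^4 ≡ 4 (mod 307)
108^8 ≡ 16 (mod 307)
108^16 ≡ 256 (mod 307)
108^32 ≡ 145 (mod 307)
108^64 ≡ 149 (mod 307)
108^128 ≡ 97 (mod 307)
108^153 = 108^(128+16+8+1) ≡ 306 (mod 307).
Result is 306 ≡ −1, so (415/307) = −1.

-1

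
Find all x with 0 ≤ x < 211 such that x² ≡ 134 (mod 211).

Since 211 ≡ 3 (mod 4), a square root of 134 is 134^((211+1)/4) = 134^53 mod 211.
Repeated squaring: 134^2≡21, 134^4≡19, 134^8≡150, 134^16≡134, 134^32≡21 (mod 211).
134^53 = 134^(32+16+4+1) ≡ 150 (mod 211).
Check: 150² = 22500 ≡ 134 (mod 211). The two roots are 61 and 150.

61, 150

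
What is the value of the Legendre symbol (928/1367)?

1

Pull out 2^5: since 1367 ≡ 7 (mod 8), (2/1367) = +1, so (2/1367)^5 = +1.
Reciprocity: 29 ≡ 1 and 1367 ≡ 3 (mod 4), so (29/1367) = +(1367/29).
Reduce top mod 29: now compute (4/29).
Pull out 2^2: since 29 ≡ 5 (mod 8), (2/29) = -1, so (2/29)^2 = +1.
Reached (1/29) = 1. Collecting the sign flips along the way, the symbol is +1.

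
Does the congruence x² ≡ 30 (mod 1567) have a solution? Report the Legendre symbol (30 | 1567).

1

Pull out 2: since 1567 ≡ 7 (mod 8), (2/1567) = +1.
Reciprocity: 15 ≡ 3 and 1567 ≡ 3 (mod 4), so (15/1567) = −(1567/15).
Reduce top mod 15: now compute (7/15).
Reciprocity: 7 ≡ 3 and 15 ≡ 3 (mod 4), so (7/15) = −(15/7).
Reduce top mod 7: now compute (1/7).
Reached (1/7) = 1. Collecting the sign flips along the way, the symbol is +1.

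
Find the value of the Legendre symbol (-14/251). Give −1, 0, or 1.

First reduce: -14 ≡ 237 (mod 251).
Reciprocity: 237 ≡ 1 and 251 ≡ 3 (mod 4), so (237/251) = +(251/237).
Reduce top mod 237: now compute (14/237).
Pull out 2: since 237 ≡ 5 (mod 8), (2/237) = -1.
Reciprocity: 7 ≡ 3 and 237 ≡ 1 (mod 4), so (7/237) = +(237/7).
Reduce top mod 7: now compute (6/7).
Pull out 2: since 7 ≡ 7 (mod 8), (2/7) = +1.
Reciprocity: 3 ≡ 3 and 7 ≡ 3 (mod 4), so (3/7) = −(7/3).
Reduce top mod 3: now compute (1/3).
Reached (1/3) = 1. Collecting the sign flips along the way, the symbol is +1.

1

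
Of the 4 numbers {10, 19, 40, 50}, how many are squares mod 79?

4

(10/79) = +1 → QR.
(19/79) = +1 → QR.
(40/79) = +1 → QR.
(50/79) = +1 → QR.
Total quadratic residues among the 4: 4.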